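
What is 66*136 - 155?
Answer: 8821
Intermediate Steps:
66*136 - 155 = 8976 - 155 = 8821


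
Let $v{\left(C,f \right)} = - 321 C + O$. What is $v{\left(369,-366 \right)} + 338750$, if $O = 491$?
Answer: $220792$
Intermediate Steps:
$v{\left(C,f \right)} = 491 - 321 C$ ($v{\left(C,f \right)} = - 321 C + 491 = 491 - 321 C$)
$v{\left(369,-366 \right)} + 338750 = \left(491 - 118449\right) + 338750 = -117958 + 338750 = 220792$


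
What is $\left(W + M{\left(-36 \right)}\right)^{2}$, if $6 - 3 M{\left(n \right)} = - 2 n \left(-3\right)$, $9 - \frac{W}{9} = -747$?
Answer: $47306884$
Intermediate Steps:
$W = 6804$ ($W = 81 - -6723 = 81 + 6723 = 6804$)
$M{\left(n \right)} = 2 - 2 n$ ($M{\left(n \right)} = 2 - \frac{- 2 n \left(-3\right)}{3} = 2 - \frac{6 n}{3} = 2 - 2 n$)
$\left(W + M{\left(-36 \right)}\right)^{2} = \left(6804 + \left(2 - -72\right)\right)^{2} = \left(6804 + \left(2 + 72\right)\right)^{2} = \left(6804 + 74\right)^{2} = 6878^{2} = 47306884$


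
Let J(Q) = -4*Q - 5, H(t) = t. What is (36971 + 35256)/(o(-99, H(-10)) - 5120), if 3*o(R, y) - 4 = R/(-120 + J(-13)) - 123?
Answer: -15817713/1129868 ≈ -14.000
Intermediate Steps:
J(Q) = -5 - 4*Q
o(R, y) = -119/3 - R/219 (o(R, y) = 4/3 + (R/(-120 + (-5 - 4*(-13))) - 123)/3 = 4/3 + (R/(-120 + (-5 + 52)) - 123)/3 = 4/3 + (R/(-120 + 47) - 123)/3 = 4/3 + (R/(-73) - 123)/3 = 4/3 + (-R/73 - 123)/3 = 4/3 + (-123 - R/73)/3 = 4/3 + (-41 - R/219) = -119/3 - R/219)
(36971 + 35256)/(o(-99, H(-10)) - 5120) = (36971 + 35256)/((-119/3 - 1/219*(-99)) - 5120) = 72227/((-119/3 + 33/73) - 5120) = 72227/(-8588/219 - 5120) = 72227/(-1129868/219) = 72227*(-219/1129868) = -15817713/1129868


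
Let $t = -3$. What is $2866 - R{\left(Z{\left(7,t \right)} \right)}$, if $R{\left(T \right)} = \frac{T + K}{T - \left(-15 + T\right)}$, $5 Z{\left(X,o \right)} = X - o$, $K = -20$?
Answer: $\frac{14336}{5} \approx 2867.2$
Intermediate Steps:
$Z{\left(X,o \right)} = - \frac{o}{5} + \frac{X}{5}$ ($Z{\left(X,o \right)} = \frac{X - o}{5} = - \frac{o}{5} + \frac{X}{5}$)
$R{\left(T \right)} = - \frac{4}{3} + \frac{T}{15}$ ($R{\left(T \right)} = \frac{T - 20}{T - \left(-15 + T\right)} = \frac{-20 + T}{15} = \left(-20 + T\right) \frac{1}{15} = - \frac{4}{3} + \frac{T}{15}$)
$2866 - R{\left(Z{\left(7,t \right)} \right)} = 2866 - \left(- \frac{4}{3} + \frac{\left(- \frac{1}{5}\right) \left(-3\right) + \frac{1}{5} \cdot 7}{15}\right) = 2866 - \left(- \frac{4}{3} + \frac{\frac{3}{5} + \frac{7}{5}}{15}\right) = 2866 - \left(- \frac{4}{3} + \frac{1}{15} \cdot 2\right) = 2866 - \left(- \frac{4}{3} + \frac{2}{15}\right) = 2866 - - \frac{6}{5} = 2866 + \frac{6}{5} = \frac{14336}{5}$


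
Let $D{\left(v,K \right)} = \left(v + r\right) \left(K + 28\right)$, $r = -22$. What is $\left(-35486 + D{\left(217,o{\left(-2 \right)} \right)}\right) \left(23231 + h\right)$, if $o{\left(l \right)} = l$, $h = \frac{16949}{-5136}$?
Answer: $- \frac{226784484767}{321} \approx -7.0649 \cdot 10^{8}$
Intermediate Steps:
$h = - \frac{16949}{5136}$ ($h = 16949 \left(- \frac{1}{5136}\right) = - \frac{16949}{5136} \approx -3.3$)
$D{\left(v,K \right)} = \left(-22 + v\right) \left(28 + K\right)$ ($D{\left(v,K \right)} = \left(v - 22\right) \left(K + 28\right) = \left(-22 + v\right) \left(28 + K\right)$)
$\left(-35486 + D{\left(217,o{\left(-2 \right)} \right)}\right) \left(23231 + h\right) = \left(-35486 - -5070\right) \left(23231 - \frac{16949}{5136}\right) = \left(-35486 + \left(-616 + 44 + 6076 - 434\right)\right) \frac{119297467}{5136} = \left(-35486 + 5070\right) \frac{119297467}{5136} = \left(-30416\right) \frac{119297467}{5136} = - \frac{226784484767}{321}$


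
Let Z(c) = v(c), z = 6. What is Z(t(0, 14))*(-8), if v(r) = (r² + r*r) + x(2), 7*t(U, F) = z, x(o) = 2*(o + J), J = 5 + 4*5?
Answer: -21744/49 ≈ -443.75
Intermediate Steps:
J = 25 (J = 5 + 20 = 25)
x(o) = 50 + 2*o (x(o) = 2*(o + 25) = 2*(25 + o) = 50 + 2*o)
t(U, F) = 6/7 (t(U, F) = (⅐)*6 = 6/7)
v(r) = 54 + 2*r² (v(r) = (r² + r*r) + (50 + 2*2) = (r² + r²) + (50 + 4) = 2*r² + 54 = 54 + 2*r²)
Z(c) = 54 + 2*c²
Z(t(0, 14))*(-8) = (54 + 2*(6/7)²)*(-8) = (54 + 2*(36/49))*(-8) = (54 + 72/49)*(-8) = (2718/49)*(-8) = -21744/49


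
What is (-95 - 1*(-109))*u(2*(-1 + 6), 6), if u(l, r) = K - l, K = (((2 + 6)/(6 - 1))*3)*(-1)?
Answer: -1036/5 ≈ -207.20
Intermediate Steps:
K = -24/5 (K = ((8/5)*3)*(-1) = (24/5)*(-1) = -24/5 ≈ -4.8000)
u(l, r) = -24/5 - l
(-95 - 1*(-109))*u(2*(-1 + 6), 6) = (-95 - 1*(-109))*(-24/5 - 2*(-1 + 6)) = (-95 + 109)*(-24/5 - 2*5) = 14*(-24/5 - 1*10) = 14*(-24/5 - 10) = 14*(-74/5) = -1036/5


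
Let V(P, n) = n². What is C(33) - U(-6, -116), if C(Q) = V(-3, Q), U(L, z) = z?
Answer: 1205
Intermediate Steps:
C(Q) = Q²
C(33) - U(-6, -116) = 33² - 1*(-116) = 1089 + 116 = 1205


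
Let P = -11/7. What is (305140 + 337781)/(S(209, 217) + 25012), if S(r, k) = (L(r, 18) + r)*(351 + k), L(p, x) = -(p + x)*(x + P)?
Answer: -4500447/13821572 ≈ -0.32561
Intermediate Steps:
P = -11/7 (P = -11*⅐ = -11/7 ≈ -1.5714)
L(p, x) = -(-11/7 + x)*(p + x) (L(p, x) = -(p + x)*(x - 11/7) = -(p + x)*(-11/7 + x) = -(-11/7 + x)*(p + x))
S(r, k) = (351 + k)*(-2070/7 - 108*r/7) (S(r, k) = ((-1*18² + 11*r/7 + (11/7)*18 - 1*r*18) + r)*(351 + k) = ((-1*324 + 11*r/7 + 198/7 - 18*r) + r)*(351 + k) = ((-324 + 11*r/7 + 198/7 - 18*r) + r)*(351 + k) = ((-2070/7 - 115*r/7) + r)*(351 + k) = (-2070/7 - 108*r/7)*(351 + k) = (351 + k)*(-2070/7 - 108*r/7))
(305140 + 337781)/(S(209, 217) + 25012) = (305140 + 337781)/((-726570/7 - 37908/7*209 - 2070/7*217 - 108/7*217*209) + 25012) = 642921/((-726570/7 - 7922772/7 - 64170 - 699732) + 25012) = 642921/(-13996656/7 + 25012) = 642921/(-13821572/7) = 642921*(-7/13821572) = -4500447/13821572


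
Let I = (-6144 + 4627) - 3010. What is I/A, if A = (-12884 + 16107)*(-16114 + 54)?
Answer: 4527/51761380 ≈ 8.7459e-5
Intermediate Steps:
I = -4527 (I = -1517 - 3010 = -4527)
A = -51761380 (A = 3223*(-16060) = -51761380)
I/A = -4527/(-51761380) = -4527*(-1/51761380) = 4527/51761380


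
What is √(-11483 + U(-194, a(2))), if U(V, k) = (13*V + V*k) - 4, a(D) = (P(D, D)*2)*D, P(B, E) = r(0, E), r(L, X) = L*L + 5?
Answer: I*√17889 ≈ 133.75*I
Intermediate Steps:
r(L, X) = 5 + L² (r(L, X) = L² + 5 = 5 + L²)
P(B, E) = 5 (P(B, E) = 5 + 0² = 5 + 0 = 5)
a(D) = 10*D (a(D) = (5*2)*D = 10*D)
U(V, k) = -4 + 13*V + V*k
√(-11483 + U(-194, a(2))) = √(-11483 + (-4 + 13*(-194) - 1940*2)) = √(-11483 + (-4 - 2522 - 194*20)) = √(-11483 + (-4 - 2522 - 3880)) = √(-11483 - 6406) = √(-17889) = I*√17889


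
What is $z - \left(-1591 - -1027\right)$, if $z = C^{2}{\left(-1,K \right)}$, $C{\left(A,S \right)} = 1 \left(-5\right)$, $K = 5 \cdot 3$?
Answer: $589$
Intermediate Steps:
$K = 15$
$C{\left(A,S \right)} = -5$
$z = 25$ ($z = \left(-5\right)^{2} = 25$)
$z - \left(-1591 - -1027\right) = 25 - \left(-1591 - -1027\right) = 25 - \left(-1591 + 1027\right) = 25 - -564 = 25 + 564 = 589$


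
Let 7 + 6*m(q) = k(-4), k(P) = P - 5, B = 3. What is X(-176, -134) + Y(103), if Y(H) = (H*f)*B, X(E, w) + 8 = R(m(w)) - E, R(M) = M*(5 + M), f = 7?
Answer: 20923/9 ≈ 2324.8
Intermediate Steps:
k(P) = -5 + P
m(q) = -8/3 (m(q) = -7/6 + (-5 - 4)/6 = -7/6 + (⅙)*(-9) = -7/6 - 3/2 = -8/3)
X(E, w) = -128/9 - E (X(E, w) = -8 + (-8*(5 - 8/3)/3 - E) = -8 + (-8/3*7/3 - E) = -8 + (-56/9 - E) = -128/9 - E)
Y(H) = 21*H (Y(H) = (H*7)*3 = (7*H)*3 = 21*H)
X(-176, -134) + Y(103) = (-128/9 - 1*(-176)) + 21*103 = (-128/9 + 176) + 2163 = 1456/9 + 2163 = 20923/9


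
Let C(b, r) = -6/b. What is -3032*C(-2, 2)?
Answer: -9096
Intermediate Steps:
-3032*C(-2, 2) = -(-18192)/(-2) = -(-18192)*(-1)/2 = -3032*3 = -9096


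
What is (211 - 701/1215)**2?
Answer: 65364080896/1476225 ≈ 44278.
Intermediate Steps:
(211 - 701/1215)**2 = (255664/1215)**2 = 65364080896/1476225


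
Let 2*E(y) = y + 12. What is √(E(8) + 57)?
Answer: √67 ≈ 8.1853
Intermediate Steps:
E(y) = 6 + y/2 (E(y) = (y + 12)/2 = (12 + y)/2 = 6 + y/2)
√(E(8) + 57) = √((6 + (½)*8) + 57) = √((6 + 4) + 57) = √(10 + 57) = √67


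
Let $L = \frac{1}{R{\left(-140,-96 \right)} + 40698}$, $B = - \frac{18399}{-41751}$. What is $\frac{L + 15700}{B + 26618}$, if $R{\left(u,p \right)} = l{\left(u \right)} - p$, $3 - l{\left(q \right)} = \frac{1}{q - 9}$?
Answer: $\frac{1328188906936233}{2251867361866606} \approx 0.58982$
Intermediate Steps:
$B = \frac{6133}{13917}$ ($B = \left(-18399\right) \left(- \frac{1}{41751}\right) = \frac{6133}{13917} \approx 0.44068$)
$l{\left(q \right)} = 3 - \frac{1}{-9 + q}$ ($l{\left(q \right)} = 3 - \frac{1}{q - 9} = 3 - \frac{1}{-9 + q}$)
$R{\left(u,p \right)} = - p + \frac{-28 + 3 u}{-9 + u}$ ($R{\left(u,p \right)} = \frac{-28 + 3 u}{-9 + u} - p = - p + \frac{-28 + 3 u}{-9 + u}$)
$L = \frac{149}{6078754}$ ($L = \frac{1}{\frac{-28 + 3 \left(-140\right) - - 96 \left(-9 - 140\right)}{-9 - 140} + 40698} = \frac{1}{\frac{-28 - 420 - \left(-96\right) \left(-149\right)}{-149} + 40698} = \frac{1}{- \frac{-28 - 420 - 14304}{149} + 40698} = \frac{1}{\left(- \frac{1}{149}\right) \left(-14752\right) + 40698} = \frac{1}{\frac{14752}{149} + 40698} = \frac{1}{\frac{6078754}{149}} = \frac{149}{6078754} \approx 2.4512 \cdot 10^{-5}$)
$\frac{L + 15700}{B + 26618} = \frac{\frac{149}{6078754} + 15700}{\frac{6133}{13917} + 26618} = \frac{95436437949}{6078754 \cdot \frac{370448839}{13917}} = \frac{95436437949}{6078754} \cdot \frac{13917}{370448839} = \frac{1328188906936233}{2251867361866606}$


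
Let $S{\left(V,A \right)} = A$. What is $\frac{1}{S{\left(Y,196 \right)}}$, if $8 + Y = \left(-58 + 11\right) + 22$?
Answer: $\frac{1}{196} \approx 0.005102$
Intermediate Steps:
$Y = -33$ ($Y = -8 + \left(\left(-58 + 11\right) + 22\right) = -8 + \left(-47 + 22\right) = -8 - 25 = -33$)
$\frac{1}{S{\left(Y,196 \right)}} = \frac{1}{196}$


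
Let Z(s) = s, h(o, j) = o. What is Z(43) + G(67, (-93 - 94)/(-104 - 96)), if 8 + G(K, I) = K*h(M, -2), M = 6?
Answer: 437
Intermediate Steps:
G(K, I) = -8 + 6*K (G(K, I) = -8 + K*6 = -8 + 6*K)
Z(43) + G(67, (-93 - 94)/(-104 - 96)) = 43 + (-8 + 6*67) = 43 + (-8 + 402) = 43 + 394 = 437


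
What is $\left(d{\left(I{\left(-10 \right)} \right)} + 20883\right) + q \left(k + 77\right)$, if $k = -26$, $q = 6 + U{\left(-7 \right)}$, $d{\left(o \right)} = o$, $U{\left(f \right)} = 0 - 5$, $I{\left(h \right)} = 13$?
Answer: $20947$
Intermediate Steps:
$U{\left(f \right)} = -5$
$q = 1$ ($q = 6 - 5 = 1$)
$\left(d{\left(I{\left(-10 \right)} \right)} + 20883\right) + q \left(k + 77\right) = \left(13 + 20883\right) + 1 \left(-26 + 77\right) = 20896 + 1 \cdot 51 = 20896 + 51 = 20947$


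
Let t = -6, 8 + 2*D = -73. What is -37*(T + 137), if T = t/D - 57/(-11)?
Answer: -1564064/297 ≈ -5266.2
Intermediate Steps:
D = -81/2 (D = -4 + (1/2)*(-73) = -4 - 73/2 = -81/2 ≈ -40.500)
T = 1583/297 (T = -6/(-81/2) - 57/(-11) = -6*(-2/81) - 57*(-1/11) = 4/27 + 57/11 = 1583/297 ≈ 5.3300)
-37*(T + 137) = -37*(1583/297 + 137) = -37*42272/297 = -1564064/297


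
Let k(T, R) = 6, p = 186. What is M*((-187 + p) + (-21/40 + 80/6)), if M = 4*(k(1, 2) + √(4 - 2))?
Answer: 1417/5 + 1417*√2/30 ≈ 350.20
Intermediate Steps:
M = 24 + 4*√2 (M = 4*(6 + √(4 - 2)) = 4*(6 + √2) = 24 + 4*√2 ≈ 29.657)
M*((-187 + p) + (-21/40 + 80/6)) = (24 + 4*√2)*((-187 + 186) + (-21/40 + 80/6)) = (24 + 4*√2)*(-1 + (-21*1/40 + 80*(⅙))) = (24 + 4*√2)*(-1 + (-21/40 + 40/3)) = (24 + 4*√2)*(-1 + 1537/120) = (24 + 4*√2)*(1417/120) = 1417/5 + 1417*√2/30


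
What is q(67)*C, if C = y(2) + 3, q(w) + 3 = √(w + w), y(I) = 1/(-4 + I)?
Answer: -15/2 + 5*√134/2 ≈ 21.440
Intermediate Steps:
q(w) = -3 + √2*√w (q(w) = -3 + √(w + w) = -3 + √(2*w) = -3 + √2*√w)
C = 5/2 (C = 1/(-4 + 2) + 3 = 1/(-2) + 3 = -½ + 3 = 5/2 ≈ 2.5000)
q(67)*C = (-3 + √2*√67)*(5/2) = (-3 + √134)*(5/2) = -15/2 + 5*√134/2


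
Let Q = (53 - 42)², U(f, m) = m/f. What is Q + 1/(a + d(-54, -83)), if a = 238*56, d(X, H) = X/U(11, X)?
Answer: 1614020/13339 ≈ 121.00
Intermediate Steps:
d(X, H) = 11 (d(X, H) = X/((X/11)) = X*(11/X) = 11)
a = 13328
Q = 121 (Q = 11² = 121)
Q + 1/(a + d(-54, -83)) = 121 + 1/(13328 + 11) = 121 + 1/13339 = 1614020/13339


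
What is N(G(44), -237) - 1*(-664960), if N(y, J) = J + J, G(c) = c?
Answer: 664486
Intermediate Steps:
N(y, J) = 2*J
N(G(44), -237) - 1*(-664960) = 2*(-237) - 1*(-664960) = -474 + 664960 = 664486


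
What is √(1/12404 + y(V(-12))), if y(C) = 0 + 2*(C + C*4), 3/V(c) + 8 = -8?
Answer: I*√288473626/12404 ≈ 1.3693*I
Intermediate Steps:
V(c) = -3/16 (V(c) = 3/(-8 - 8) = 3/(-16) = 3*(-1/16) = -3/16)
y(C) = 10*C (y(C) = 0 + 2*(C + 4*C) = 0 + 2*(5*C) = 0 + 10*C = 10*C)
√(1/12404 + y(V(-12))) = √(1/12404 + 10*(-3/16)) = √(1/12404 - 15/8) = √(-46513/24808) = I*√288473626/12404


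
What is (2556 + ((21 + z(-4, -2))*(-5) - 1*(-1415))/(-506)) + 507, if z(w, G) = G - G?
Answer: 774284/253 ≈ 3060.4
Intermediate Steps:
z(w, G) = 0
(2556 + ((21 + z(-4, -2))*(-5) - 1*(-1415))/(-506)) + 507 = (2556 + ((21 + 0)*(-5) - 1*(-1415))/(-506)) + 507 = (2556 + (21*(-5) + 1415)*(-1/506)) + 507 = (2556 + (-105 + 1415)*(-1/506)) + 507 = (2556 + 1310*(-1/506)) + 507 = (2556 - 655/253) + 507 = 646013/253 + 507 = 774284/253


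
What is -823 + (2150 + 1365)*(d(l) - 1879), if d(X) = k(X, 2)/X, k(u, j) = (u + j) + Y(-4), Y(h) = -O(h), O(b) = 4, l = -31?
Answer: -204654753/31 ≈ -6.6018e+6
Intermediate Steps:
Y(h) = -4 (Y(h) = -1*4 = -4)
k(u, j) = -4 + j + u (k(u, j) = (u + j) - 4 = (j + u) - 4 = -4 + j + u)
d(X) = (-2 + X)/X (d(X) = (-4 + 2 + X)/X = (-2 + X)/X)
-823 + (2150 + 1365)*(d(l) - 1879) = -823 + (2150 + 1365)*((-2 - 31)/(-31) - 1879) = -823 + 3515*(-1/31*(-33) - 1879) = -823 + 3515*(33/31 - 1879) = -823 + 3515*(-58216/31) = -823 - 204629240/31 = -204654753/31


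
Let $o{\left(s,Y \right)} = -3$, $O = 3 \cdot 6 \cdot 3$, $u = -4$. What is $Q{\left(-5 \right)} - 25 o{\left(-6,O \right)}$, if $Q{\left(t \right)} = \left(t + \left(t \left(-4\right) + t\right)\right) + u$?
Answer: $81$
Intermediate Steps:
$O = 54$ ($O = 18 \cdot 3 = 54$)
$Q{\left(t \right)} = -4 - 2 t$ ($Q{\left(t \right)} = \left(t + \left(t \left(-4\right) + t\right)\right) - 4 = \left(t + \left(- 4 t + t\right)\right) - 4 = \left(t - 3 t\right) - 4 = - 2 t - 4 = -4 - 2 t$)
$Q{\left(-5 \right)} - 25 o{\left(-6,O \right)} = \left(-4 - -10\right) - -75 = \left(-4 + 10\right) + 75 = 6 + 75 = 81$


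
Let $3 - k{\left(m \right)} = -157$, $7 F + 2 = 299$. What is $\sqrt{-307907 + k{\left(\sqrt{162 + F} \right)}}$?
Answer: $i \sqrt{307747} \approx 554.75 i$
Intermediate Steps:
$F = \frac{297}{7}$ ($F = - \frac{2}{7} + \frac{1}{7} \cdot 299 = - \frac{2}{7} + \frac{299}{7} = \frac{297}{7} \approx 42.429$)
$k{\left(m \right)} = 160$ ($k{\left(m \right)} = 3 - -157 = 3 + 157 = 160$)
$\sqrt{-307907 + k{\left(\sqrt{162 + F} \right)}} = \sqrt{-307907 + 160} = \sqrt{-307747} = i \sqrt{307747}$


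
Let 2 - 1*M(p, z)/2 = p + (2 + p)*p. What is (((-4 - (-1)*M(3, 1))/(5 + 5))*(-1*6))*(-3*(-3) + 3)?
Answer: 1296/5 ≈ 259.20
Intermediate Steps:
M(p, z) = 4 - 2*p - 2*p*(2 + p) (M(p, z) = 4 - 2*(p + (2 + p)*p) = 4 - 2*(p + p*(2 + p)) = 4 + (-2*p - 2*p*(2 + p)) = 4 - 2*p - 2*p*(2 + p))
(((-4 - (-1)*M(3, 1))/(5 + 5))*(-1*6))*(-3*(-3) + 3) = (((-4 - (-1)*(4 - 6*3 - 2*3**2))/(5 + 5))*(-1*6))*(-3*(-3) + 3) = (((-4 - (-1)*(4 - 18 - 2*9))/10)*(-6))*(9 + 3) = (((-4 - (-1)*(4 - 18 - 18))*(1/10))*(-6))*12 = (((-4 - (-1)*(-32))*(1/10))*(-6))*12 = (((-4 - 1*32)*(1/10))*(-6))*12 = (((-4 - 32)*(1/10))*(-6))*12 = (-36*1/10*(-6))*12 = -18/5*(-6)*12 = (108/5)*12 = 1296/5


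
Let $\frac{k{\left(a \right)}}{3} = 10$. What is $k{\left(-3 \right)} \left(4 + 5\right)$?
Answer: $270$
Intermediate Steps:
$k{\left(a \right)} = 30$ ($k{\left(a \right)} = 3 \cdot 10 = 30$)
$k{\left(-3 \right)} \left(4 + 5\right) = 30 \left(4 + 5\right) = 30 \cdot 9 = 270$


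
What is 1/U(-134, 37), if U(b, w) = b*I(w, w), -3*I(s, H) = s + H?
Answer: 3/9916 ≈ 0.00030254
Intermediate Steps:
I(s, H) = -H/3 - s/3 (I(s, H) = -(s + H)/3 = -(H + s)/3 = -H/3 - s/3)
U(b, w) = -2*b*w/3 (U(b, w) = b*(-w/3 - w/3) = b*(-2*w/3) = -2*b*w/3)
1/U(-134, 37) = 1/(-⅔*(-134)*37) = 1/(9916/3) = 3/9916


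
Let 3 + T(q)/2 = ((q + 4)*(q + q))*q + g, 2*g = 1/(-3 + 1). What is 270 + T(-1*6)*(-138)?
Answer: 40911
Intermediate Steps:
g = -¼ (g = 1/(2*(-3 + 1)) = (½)/(-2) = (½)*(-½) = -¼ ≈ -0.25000)
T(q) = -13/2 + 4*q²*(4 + q) (T(q) = -6 + 2*(((q + 4)*(q + q))*q - ¼) = -6 + 2*(((4 + q)*(2*q))*q - ¼) = -6 + 2*((2*q*(4 + q))*q - ¼) = -6 + 2*(2*q²*(4 + q) - ¼) = -6 + 2*(-¼ + 2*q²*(4 + q)) = -6 + (-½ + 4*q²*(4 + q)) = -13/2 + 4*q²*(4 + q))
270 + T(-1*6)*(-138) = 270 + (-13/2 + 4*(-1*6)³ + 16*(-1*6)²)*(-138) = 270 + (-13/2 + 4*(-6)³ + 16*(-6)²)*(-138) = 270 + (-13/2 + 4*(-216) + 16*36)*(-138) = 270 + (-13/2 - 864 + 576)*(-138) = 270 - 589/2*(-138) = 270 + 40641 = 40911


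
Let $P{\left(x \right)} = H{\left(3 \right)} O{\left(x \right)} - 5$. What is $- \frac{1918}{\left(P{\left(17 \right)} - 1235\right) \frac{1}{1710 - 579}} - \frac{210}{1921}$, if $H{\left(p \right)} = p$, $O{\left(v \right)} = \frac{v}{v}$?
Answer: $\frac{4166884848}{2376277} \approx 1753.5$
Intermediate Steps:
$O{\left(v \right)} = 1$
$P{\left(x \right)} = -2$ ($P{\left(x \right)} = 3 \cdot 1 - 5 = 3 - 5 = -2$)
$- \frac{1918}{\left(P{\left(17 \right)} - 1235\right) \frac{1}{1710 - 579}} - \frac{210}{1921} = - \frac{1918}{\left(-2 - 1235\right) \frac{1}{1710 - 579}} - \frac{210}{1921} = - \frac{1918}{\left(-1237\right) \frac{1}{1131}} - \frac{210}{1921} = - \frac{1918}{- \frac{1237}{1131}} - \frac{210}{1921} = \left(-1918\right) \left(- \frac{1131}{1237}\right) - \frac{210}{1921} = \frac{2169258}{1237} - \frac{210}{1921} = \frac{4166884848}{2376277}$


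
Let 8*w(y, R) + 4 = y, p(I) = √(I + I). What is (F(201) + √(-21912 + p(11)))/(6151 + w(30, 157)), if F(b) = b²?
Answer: 161604/24617 + 4*√(-21912 + √22)/24617 ≈ 6.5647 + 0.02405*I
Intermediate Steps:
p(I) = √2*√I (p(I) = √(2*I) = √2*√I)
w(y, R) = -½ + y/8
(F(201) + √(-21912 + p(11)))/(6151 + w(30, 157)) = (201² + √(-21912 + √2*√11))/(6151 + (-½ + (⅛)*30)) = (40401 + √(-21912 + √22))/(6151 + (-½ + 15/4)) = (40401 + √(-21912 + √22))/(6151 + 13/4) = (40401 + √(-21912 + √22))/(24617/4) = (40401 + √(-21912 + √22))*(4/24617) = 161604/24617 + 4*√(-21912 + √22)/24617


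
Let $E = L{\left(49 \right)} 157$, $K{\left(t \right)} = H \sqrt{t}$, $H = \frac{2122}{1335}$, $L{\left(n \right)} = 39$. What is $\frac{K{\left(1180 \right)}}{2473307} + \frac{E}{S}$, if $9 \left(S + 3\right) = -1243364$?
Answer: $- \frac{55107}{1243391} + \frac{4244 \sqrt{295}}{3301864845} \approx -0.044298$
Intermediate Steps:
$S = - \frac{1243391}{9}$ ($S = -3 + \frac{1}{9} \left(-1243364\right) = -3 - \frac{1243364}{9} = - \frac{1243391}{9} \approx -1.3815 \cdot 10^{5}$)
$H = \frac{2122}{1335}$ ($H = 2122 \cdot \frac{1}{1335} = \frac{2122}{1335} \approx 1.5895$)
$K{\left(t \right)} = \frac{2122 \sqrt{t}}{1335}$
$E = 6123$ ($E = 39 \cdot 157 = 6123$)
$\frac{K{\left(1180 \right)}}{2473307} + \frac{E}{S} = \frac{\frac{2122}{1335} \sqrt{1180}}{2473307} + \frac{6123}{- \frac{1243391}{9}} = \frac{2122 \cdot 2 \sqrt{295}}{1335} \cdot \frac{1}{2473307} + 6123 \left(- \frac{9}{1243391}\right) = \frac{4244 \sqrt{295}}{1335} \cdot \frac{1}{2473307} - \frac{55107}{1243391} = \frac{4244 \sqrt{295}}{3301864845} - \frac{55107}{1243391} = - \frac{55107}{1243391} + \frac{4244 \sqrt{295}}{3301864845}$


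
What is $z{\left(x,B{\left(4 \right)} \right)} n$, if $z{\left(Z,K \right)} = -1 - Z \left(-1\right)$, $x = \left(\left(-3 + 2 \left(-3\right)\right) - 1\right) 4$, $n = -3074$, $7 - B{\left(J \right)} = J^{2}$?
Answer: $126034$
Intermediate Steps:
$B{\left(J \right)} = 7 - J^{2}$
$x = -40$ ($x = \left(\left(-3 - 6\right) - 1\right) 4 = \left(-9 - 1\right) 4 = \left(-10\right) 4 = -40$)
$z{\left(Z,K \right)} = -1 + Z$ ($z{\left(Z,K \right)} = -1 - - Z = -1 + Z$)
$z{\left(x,B{\left(4 \right)} \right)} n = \left(-1 - 40\right) \left(-3074\right) = \left(-41\right) \left(-3074\right) = 126034$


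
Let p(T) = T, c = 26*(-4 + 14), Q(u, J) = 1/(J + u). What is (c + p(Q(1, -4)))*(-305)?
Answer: -237595/3 ≈ -79198.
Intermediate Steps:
c = 260 (c = 26*10 = 260)
(c + p(Q(1, -4)))*(-305) = (260 + 1/(-4 + 1))*(-305) = (260 + 1/(-3))*(-305) = (260 - ⅓)*(-305) = (779/3)*(-305) = -237595/3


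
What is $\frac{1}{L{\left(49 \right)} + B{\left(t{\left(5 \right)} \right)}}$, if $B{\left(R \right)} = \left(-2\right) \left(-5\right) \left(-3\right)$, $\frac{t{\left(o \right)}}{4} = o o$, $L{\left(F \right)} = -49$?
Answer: $- \frac{1}{79} \approx -0.012658$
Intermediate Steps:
$t{\left(o \right)} = 4 o^{2}$ ($t{\left(o \right)} = 4 o o = 4 o^{2}$)
$B{\left(R \right)} = -30$ ($B{\left(R \right)} = 10 \left(-3\right) = -30$)
$\frac{1}{L{\left(49 \right)} + B{\left(t{\left(5 \right)} \right)}} = \frac{1}{-49 - 30} = \frac{1}{-79} = - \frac{1}{79}$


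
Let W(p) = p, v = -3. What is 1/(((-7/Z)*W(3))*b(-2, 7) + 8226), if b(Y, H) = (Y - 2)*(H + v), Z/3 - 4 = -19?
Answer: 15/123278 ≈ 0.00012168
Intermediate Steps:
Z = -45 (Z = 12 + 3*(-19) = 12 - 57 = -45)
b(Y, H) = (-3 + H)*(-2 + Y) (b(Y, H) = (Y - 2)*(H - 3) = (-2 + Y)*(-3 + H) = (-3 + H)*(-2 + Y))
1/(((-7/Z)*W(3))*b(-2, 7) + 8226) = 1/((-7/(-45)*3)*(6 - 3*(-2) - 2*7 + 7*(-2)) + 8226) = 1/((-7*(-1/45)*3)*(6 + 6 - 14 - 14) + 8226) = 1/(((7/45)*3)*(-16) + 8226) = 1/((7/15)*(-16) + 8226) = 1/(-112/15 + 8226) = 1/(123278/15) = 15/123278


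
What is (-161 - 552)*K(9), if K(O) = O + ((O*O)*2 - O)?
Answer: -115506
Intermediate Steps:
K(O) = 2*O² (K(O) = O + (O²*2 - O) = O + (2*O² - O) = O + (-O + 2*O²) = 2*O²)
(-161 - 552)*K(9) = (-161 - 552)*(2*9²) = -1426*81 = -713*162 = -115506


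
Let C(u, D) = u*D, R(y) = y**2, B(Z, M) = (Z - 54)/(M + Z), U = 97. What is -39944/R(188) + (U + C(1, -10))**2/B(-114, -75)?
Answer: 150459317/17672 ≈ 8514.0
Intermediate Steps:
B(Z, M) = (-54 + Z)/(M + Z)
C(u, D) = D*u
-39944/R(188) + (U + C(1, -10))**2/B(-114, -75) = -39944/(188**2) + (97 - 10*1)**2/(((-54 - 114)/(-75 - 114))) = -39944/35344 + (97 - 10)**2/((-168/(-189))) = -39944*1/35344 + 87**2/((-1/189*(-168))) = -4993/4418 + 7569/(8/9) = -4993/4418 + 7569*(9/8) = -4993/4418 + 68121/8 = 150459317/17672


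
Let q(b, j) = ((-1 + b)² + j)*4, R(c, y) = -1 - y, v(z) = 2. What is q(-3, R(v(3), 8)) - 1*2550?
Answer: -2522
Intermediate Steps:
q(b, j) = 4*j + 4*(-1 + b)² (q(b, j) = (j + (-1 + b)²)*4 = 4*j + 4*(-1 + b)²)
q(-3, R(v(3), 8)) - 1*2550 = (4*(-1 - 1*8) + 4*(-1 - 3)²) - 1*2550 = (4*(-1 - 8) + 4*(-4)²) - 2550 = (4*(-9) + 4*16) - 2550 = (-36 + 64) - 2550 = 28 - 2550 = -2522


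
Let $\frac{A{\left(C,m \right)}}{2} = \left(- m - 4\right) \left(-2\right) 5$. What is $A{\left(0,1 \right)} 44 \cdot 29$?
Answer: $127600$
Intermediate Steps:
$A{\left(C,m \right)} = 80 + 20 m$ ($A{\left(C,m \right)} = 2 \left(- m - 4\right) \left(-2\right) 5 = 2 \left(-4 - m\right) \left(-2\right) 5 = 2 \left(8 + 2 m\right) 5 = 2 \left(40 + 10 m\right) = 80 + 20 m$)
$A{\left(0,1 \right)} 44 \cdot 29 = \left(80 + 20 \cdot 1\right) 44 \cdot 29 = \left(80 + 20\right) 44 \cdot 29 = 100 \cdot 44 \cdot 29 = 4400 \cdot 29 = 127600$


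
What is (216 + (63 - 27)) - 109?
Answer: 143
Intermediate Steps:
(216 + (63 - 27)) - 109 = (216 + 36) - 109 = 252 - 109 = 143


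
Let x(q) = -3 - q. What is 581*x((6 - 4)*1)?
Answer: -2905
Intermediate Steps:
581*x((6 - 4)*1) = 581*(-3 - (6 - 4)) = 581*(-3 - 2) = 581*(-5) = -2905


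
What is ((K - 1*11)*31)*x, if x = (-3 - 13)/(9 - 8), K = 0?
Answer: 5456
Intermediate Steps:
x = -16 (x = -16/1 = -16*1 = -16)
((K - 1*11)*31)*x = ((0 - 1*11)*31)*(-16) = ((0 - 11)*31)*(-16) = -11*31*(-16) = -341*(-16) = 5456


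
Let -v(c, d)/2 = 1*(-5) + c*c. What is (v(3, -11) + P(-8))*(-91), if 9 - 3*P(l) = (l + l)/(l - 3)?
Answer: 16471/33 ≈ 499.12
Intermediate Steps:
P(l) = 3 - 2*l/(3*(-3 + l)) (P(l) = 3 - (l + l)/(3*(l - 3)) = 3 - 2*l/(3*(-3 + l)))
v(c, d) = 10 - 2*c² (v(c, d) = -2*(1*(-5) + c*c) = -2*(-5 + c²) = 10 - 2*c²)
(v(3, -11) + P(-8))*(-91) = ((10 - 2*3²) + (-27 + 7*(-8))/(3*(-3 - 8)))*(-91) = ((10 - 2*9) + (⅓)*(-27 - 56)/(-11))*(-91) = ((10 - 18) + (⅓)*(-1/11)*(-83))*(-91) = (-8 + 83/33)*(-91) = -181/33*(-91) = 16471/33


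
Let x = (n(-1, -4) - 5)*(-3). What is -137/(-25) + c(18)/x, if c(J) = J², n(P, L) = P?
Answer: 587/25 ≈ 23.480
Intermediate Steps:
x = 18 (x = (-1 - 5)*(-3) = -6*(-3) = 18)
-137/(-25) + c(18)/x = -137/(-25) + 18²/18 = -137*(-1/25) + 324*(1/18) = 137/25 + 18 = 587/25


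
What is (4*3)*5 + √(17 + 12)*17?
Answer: 60 + 17*√29 ≈ 151.55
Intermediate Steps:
(4*3)*5 + √(17 + 12)*17 = 12*5 + √29*17 = 60 + 17*√29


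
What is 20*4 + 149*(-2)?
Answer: -218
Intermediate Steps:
20*4 + 149*(-2) = 80 - 298 = -218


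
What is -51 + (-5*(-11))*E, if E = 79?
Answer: 4294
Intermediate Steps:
-51 + (-5*(-11))*E = -51 - 5*(-11)*79 = -51 + 55*79 = -51 + 4345 = 4294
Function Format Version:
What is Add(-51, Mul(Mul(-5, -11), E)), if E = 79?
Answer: 4294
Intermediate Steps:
Add(-51, Mul(Mul(-5, -11), E)) = Add(-51, Mul(Mul(-5, -11), 79)) = Add(-51, Mul(55, 79)) = Add(-51, 4345) = 4294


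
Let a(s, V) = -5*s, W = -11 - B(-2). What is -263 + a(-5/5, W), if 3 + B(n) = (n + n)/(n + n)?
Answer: -258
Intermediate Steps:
B(n) = -2 (B(n) = -3 + (n + n)/(n + n) = -3 + (2*n)/((2*n)) = -3 + (2*n)*(1/(2*n)) = -3 + 1 = -2)
W = -9 (W = -11 - 1*(-2) = -11 + 2 = -9)
-263 + a(-5/5, W) = -263 - (-25)/5 = -263 - 5*(-1) = -263 + 5 = -258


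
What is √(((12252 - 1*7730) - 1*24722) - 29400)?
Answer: 40*I*√31 ≈ 222.71*I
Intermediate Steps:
√(((12252 - 1*7730) - 1*24722) - 29400) = √(((12252 - 7730) - 24722) - 29400) = √((4522 - 24722) - 29400) = √(-20200 - 29400) = √(-49600) = 40*I*√31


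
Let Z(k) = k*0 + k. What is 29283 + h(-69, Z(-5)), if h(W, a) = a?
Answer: 29278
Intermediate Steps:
Z(k) = k (Z(k) = 0 + k = k)
29283 + h(-69, Z(-5)) = 29283 - 5 = 29278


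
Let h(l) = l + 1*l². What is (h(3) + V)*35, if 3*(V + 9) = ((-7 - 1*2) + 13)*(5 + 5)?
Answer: 1715/3 ≈ 571.67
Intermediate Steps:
h(l) = l + l²
V = 13/3 (V = -9 + (((-7 - 1*2) + 13)*(5 + 5))/3 = -9 + (((-7 - 2) + 13)*10)/3 = -9 + ((-9 + 13)*10)/3 = -9 + (4*10)/3 = -9 + (⅓)*40 = -9 + 40/3 = 13/3 ≈ 4.3333)
(h(3) + V)*35 = (3*(1 + 3) + 13/3)*35 = (3*4 + 13/3)*35 = (12 + 13/3)*35 = (49/3)*35 = 1715/3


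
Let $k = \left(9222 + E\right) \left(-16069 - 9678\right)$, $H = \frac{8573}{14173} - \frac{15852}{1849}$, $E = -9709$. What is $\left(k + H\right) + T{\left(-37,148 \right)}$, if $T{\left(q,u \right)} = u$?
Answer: $\frac{328593631913830}{26205877} \approx 1.2539 \cdot 10^{7}$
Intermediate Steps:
$H = - \frac{208818919}{26205877}$ ($H = 8573 \cdot \frac{1}{14173} - \frac{15852}{1849} = \frac{8573}{14173} - \frac{15852}{1849} = - \frac{208818919}{26205877} \approx -7.9684$)
$k = 12538789$ ($k = \left(9222 - 9709\right) \left(-16069 - 9678\right) = \left(-487\right) \left(-25747\right) = 12538789$)
$\left(k + H\right) + T{\left(-37,148 \right)} = \left(12538789 - \frac{208818919}{26205877}\right) + 148 = \frac{328589753444034}{26205877} + 148 = \frac{328593631913830}{26205877}$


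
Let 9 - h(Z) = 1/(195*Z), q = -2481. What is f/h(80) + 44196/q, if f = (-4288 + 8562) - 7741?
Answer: -46796818468/116109973 ≈ -403.04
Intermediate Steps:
f = -3467 (f = 4274 - 7741 = -3467)
h(Z) = 9 - 1/(195*Z)
f/h(80) + 44196/q = -3467/(9 - 1/195/80) + 44196/(-2481) = -3467/(9 - 1/195*1/80) + 44196*(-1/2481) = -3467/(9 - 1/15600) - 14732/827 = -3467/140399/15600 - 14732/827 = -3467*15600/140399 - 14732/827 = -54085200/140399 - 14732/827 = -46796818468/116109973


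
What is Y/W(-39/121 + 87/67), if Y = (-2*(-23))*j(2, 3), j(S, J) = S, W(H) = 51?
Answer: 92/51 ≈ 1.8039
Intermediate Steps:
Y = 92 (Y = -2*(-23)*2 = 46*2 = 92)
Y/W(-39/121 + 87/67) = 92/51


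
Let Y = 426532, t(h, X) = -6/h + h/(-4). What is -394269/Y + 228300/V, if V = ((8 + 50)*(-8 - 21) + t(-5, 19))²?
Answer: -135308202014863/160426544905164 ≈ -0.84343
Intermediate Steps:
t(h, X) = -6/h - h/4 (t(h, X) = -6/h + h*(-¼) = -6/h - h/4)
V = 1128355281/400 (V = ((8 + 50)*(-8 - 21) + (-6/(-5) - ¼*(-5)))² = (58*(-29) + (-6*(-⅕) + 5/4))² = (-1682 + (6/5 + 5/4))² = (-1682 + 49/20)² = (-33591/20)² = 1128355281/400 ≈ 2.8209e+6)
-394269/Y + 228300/V = -394269/426532 + 228300/(1128355281/400) = -394269*1/426532 + 228300*(400/1128355281) = -394269/426532 + 30440000/376118427 = -135308202014863/160426544905164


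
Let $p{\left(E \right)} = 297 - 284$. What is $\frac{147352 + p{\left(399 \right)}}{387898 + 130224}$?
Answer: $\frac{147365}{518122} \approx 0.28442$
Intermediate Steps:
$p{\left(E \right)} = 13$ ($p{\left(E \right)} = 297 - 284 = 13$)
$\frac{147352 + p{\left(399 \right)}}{387898 + 130224} = \frac{147352 + 13}{387898 + 130224} = \frac{147365}{518122}$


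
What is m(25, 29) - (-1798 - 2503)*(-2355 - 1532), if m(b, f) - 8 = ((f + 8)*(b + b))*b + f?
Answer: -16671700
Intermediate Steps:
m(b, f) = 8 + f + 2*b**2*(8 + f) (m(b, f) = 8 + (((f + 8)*(b + b))*b + f) = 8 + (((8 + f)*(2*b))*b + f) = 8 + ((2*b*(8 + f))*b + f) = 8 + (2*b**2*(8 + f) + f) = 8 + (f + 2*b**2*(8 + f)) = 8 + f + 2*b**2*(8 + f))
m(25, 29) - (-1798 - 2503)*(-2355 - 1532) = (8 + 29 + 16*25**2 + 2*29*25**2) - (-1798 - 2503)*(-2355 - 1532) = (8 + 29 + 16*625 + 2*29*625) - (-4301)*(-3887) = (8 + 29 + 10000 + 36250) - 1*16717987 = 46287 - 16717987 = -16671700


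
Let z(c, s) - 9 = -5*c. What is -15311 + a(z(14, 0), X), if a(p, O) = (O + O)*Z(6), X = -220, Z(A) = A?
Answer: -17951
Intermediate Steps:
z(c, s) = 9 - 5*c
a(p, O) = 12*O (a(p, O) = (O + O)*6 = (2*O)*6 = 12*O)
-15311 + a(z(14, 0), X) = -15311 + 12*(-220) = -15311 - 2640 = -17951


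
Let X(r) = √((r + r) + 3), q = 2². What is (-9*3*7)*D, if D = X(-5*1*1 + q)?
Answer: -189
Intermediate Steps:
q = 4
X(r) = √(3 + 2*r) (X(r) = √(2*r + 3) = √(3 + 2*r))
D = 1 (D = √(3 + 2*(-5*1*1 + 4)) = √(3 + 2*(-5*1 + 4)) = √(3 + 2*(-5 + 4)) = √(3 + 2*(-1)) = √(3 - 2) = √1 = 1)
(-9*3*7)*D = (-9*3*7)*1 = -27*7*1 = -189*1 = -189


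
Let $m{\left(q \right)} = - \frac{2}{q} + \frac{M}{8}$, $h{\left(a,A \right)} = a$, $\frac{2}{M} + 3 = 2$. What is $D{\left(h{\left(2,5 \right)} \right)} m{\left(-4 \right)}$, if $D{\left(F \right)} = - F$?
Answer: $- \frac{1}{2} \approx -0.5$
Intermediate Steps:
$M = -2$ ($M = \frac{2}{-3 + 2} = \frac{2}{-1} = 2 \left(-1\right) = -2$)
$m{\left(q \right)} = - \frac{1}{4} - \frac{2}{q}$ ($m{\left(q \right)} = - \frac{2}{q} - \frac{2}{8} = - \frac{2}{q} - \frac{1}{4} = - \frac{1}{4} - \frac{2}{q}$)
$D{\left(h{\left(2,5 \right)} \right)} m{\left(-4 \right)} = \left(-1\right) 2 \frac{-8 - -4}{4 \left(-4\right)} = - 2 \cdot \frac{1}{4} \left(- \frac{1}{4}\right) \left(-8 + 4\right) = - 2 \cdot \frac{1}{4} \left(- \frac{1}{4}\right) \left(-4\right) = \left(-2\right) \frac{1}{4} = - \frac{1}{2}$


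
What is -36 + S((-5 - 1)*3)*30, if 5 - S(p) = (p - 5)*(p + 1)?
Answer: -11616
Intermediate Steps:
S(p) = 5 - (1 + p)*(-5 + p) (S(p) = 5 - (p - 5)*(p + 1) = 5 - (-5 + p)*(1 + p) = 5 - (1 + p)*(-5 + p))
-36 + S((-5 - 1)*3)*30 = -36 + (10 - ((-5 - 1)*3)**2 + 4*((-5 - 1)*3))*30 = -36 + (10 - (-6*3)**2 + 4*(-6*3))*30 = -36 + (10 - 1*(-18)**2 + 4*(-18))*30 = -36 + (10 - 1*324 - 72)*30 = -36 + (10 - 324 - 72)*30 = -36 - 386*30 = -36 - 11580 = -11616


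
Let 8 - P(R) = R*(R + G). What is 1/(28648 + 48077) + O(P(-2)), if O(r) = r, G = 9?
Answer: 1687951/76725 ≈ 22.000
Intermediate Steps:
P(R) = 8 - R*(9 + R) (P(R) = 8 - R*(R + 9) = 8 - R*(9 + R))
1/(28648 + 48077) + O(P(-2)) = 1/(28648 + 48077) + (8 - 1*(-2)² - 9*(-2)) = 1/76725 + (8 - 1*4 + 18) = 1/76725 + (8 - 4 + 18) = 1/76725 + 22 = 1687951/76725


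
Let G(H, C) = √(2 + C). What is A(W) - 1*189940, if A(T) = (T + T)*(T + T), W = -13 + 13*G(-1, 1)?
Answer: -187236 - 1352*√3 ≈ -1.8958e+5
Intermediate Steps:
W = -13 + 13*√3 (W = -13 + 13*√(2 + 1) = -13 + 13*√3 ≈ 9.5167)
A(T) = 4*T² (A(T) = (2*T)*(2*T) = 4*T²)
A(W) - 1*189940 = 4*(-13 + 13*√3)² - 1*189940 = 4*(-13 + 13*√3)² - 189940 = -189940 + 4*(-13 + 13*√3)²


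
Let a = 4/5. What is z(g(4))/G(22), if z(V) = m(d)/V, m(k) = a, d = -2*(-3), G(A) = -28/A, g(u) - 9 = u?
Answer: -22/455 ≈ -0.048352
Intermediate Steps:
g(u) = 9 + u
d = 6
a = ⅘ (a = 4*(⅕) = ⅘ ≈ 0.80000)
m(k) = ⅘
z(V) = 4/(5*V)
z(g(4))/G(22) = (4/(5*(9 + 4)))/((-28/22)) = ((⅘)/13)/((-28*1/22)) = ((⅘)*(1/13))/(-14/11) = (4/65)*(-11/14) = -22/455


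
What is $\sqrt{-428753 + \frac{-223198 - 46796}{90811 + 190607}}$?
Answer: $\frac{i \sqrt{3263709868066}}{2759} \approx 654.79 i$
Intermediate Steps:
$\sqrt{-428753 + \frac{-223198 - 46796}{90811 + 190607}} = \sqrt{-428753 - \frac{269994}{281418}} = \sqrt{-428753 - \frac{2647}{2759}} = \sqrt{- \frac{1182932174}{2759}} = \frac{i \sqrt{3263709868066}}{2759}$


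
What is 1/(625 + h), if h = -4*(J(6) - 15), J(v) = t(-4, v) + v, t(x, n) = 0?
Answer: 1/661 ≈ 0.0015129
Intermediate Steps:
J(v) = v (J(v) = 0 + v = v)
h = 36 (h = -4*(6 - 15) = -4*(-9) = 36)
1/(625 + h) = 1/(625 + 36) = 1/661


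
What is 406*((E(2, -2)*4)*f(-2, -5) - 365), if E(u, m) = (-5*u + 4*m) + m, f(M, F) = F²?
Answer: -960190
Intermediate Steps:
E(u, m) = -5*u + 5*m
406*((E(2, -2)*4)*f(-2, -5) - 365) = 406*(((-5*2 + 5*(-2))*4)*(-5)² - 365) = 406*(((-10 - 10)*4)*25 - 365) = 406*(-20*4*25 - 365) = 406*(-80*25 - 365) = 406*(-2000 - 365) = 406*(-2365) = -960190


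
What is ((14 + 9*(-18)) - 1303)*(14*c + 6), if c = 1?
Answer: -29020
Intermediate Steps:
((14 + 9*(-18)) - 1303)*(14*c + 6) = ((14 + 9*(-18)) - 1303)*(14*1 + 6) = ((14 - 162) - 1303)*(14 + 6) = (-148 - 1303)*20 = -1451*20 = -29020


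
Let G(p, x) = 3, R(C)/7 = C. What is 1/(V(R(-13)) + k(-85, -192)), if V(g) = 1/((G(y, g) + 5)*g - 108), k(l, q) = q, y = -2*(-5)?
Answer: -836/160513 ≈ -0.0052083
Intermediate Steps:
y = 10
R(C) = 7*C
V(g) = 1/(-108 + 8*g) (V(g) = 1/((3 + 5)*g - 108) = 1/(8*g - 108) = 1/(-108 + 8*g))
1/(V(R(-13)) + k(-85, -192)) = 1/(1/(4*(-27 + 2*(7*(-13)))) - 192) = 1/(1/(4*(-27 + 2*(-91))) - 192) = 1/(1/(4*(-27 - 182)) - 192) = 1/((¼)/(-209) - 192) = 1/((¼)*(-1/209) - 192) = 1/(-1/836 - 192) = 1/(-160513/836) = -836/160513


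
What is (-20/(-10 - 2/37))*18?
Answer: 1110/31 ≈ 35.806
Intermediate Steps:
(-20/(-10 - 2/37))*18 = (-20/(-372/37))*18 = -37/372*(-20)*18 = (185/93)*18 = 1110/31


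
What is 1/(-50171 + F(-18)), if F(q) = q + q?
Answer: -1/50207 ≈ -1.9918e-5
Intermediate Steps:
F(q) = 2*q
1/(-50171 + F(-18)) = 1/(-50171 + 2*(-18)) = 1/(-50171 - 36) = 1/(-50207) = -1/50207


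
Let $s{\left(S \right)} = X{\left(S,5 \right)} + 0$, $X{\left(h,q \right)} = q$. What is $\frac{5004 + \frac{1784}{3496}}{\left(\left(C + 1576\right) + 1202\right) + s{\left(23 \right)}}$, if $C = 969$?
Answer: $\frac{2186971}{1639624} \approx 1.3338$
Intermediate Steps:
$s{\left(S \right)} = 5$ ($s{\left(S \right)} = 5 + 0 = 5$)
$\frac{5004 + \frac{1784}{3496}}{\left(\left(C + 1576\right) + 1202\right) + s{\left(23 \right)}} = \frac{5004 + \frac{1784}{3496}}{\left(\left(969 + 1576\right) + 1202\right) + 5} = \frac{5004 + 1784 \cdot \frac{1}{3496}}{\left(2545 + 1202\right) + 5} = \frac{5004 + \frac{223}{437}}{3747 + 5} = \frac{2186971}{437 \cdot 3752} = \frac{2186971}{437} \cdot \frac{1}{3752} = \frac{2186971}{1639624}$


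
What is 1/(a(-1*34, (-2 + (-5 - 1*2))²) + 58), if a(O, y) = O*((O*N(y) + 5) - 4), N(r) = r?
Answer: 1/93660 ≈ 1.0677e-5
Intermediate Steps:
a(O, y) = O*(1 + O*y) (a(O, y) = O*((O*y + 5) - 4) = O*((5 + O*y) - 4) = O*(1 + O*y))
1/(a(-1*34, (-2 + (-5 - 1*2))²) + 58) = 1/((-1*34)*(1 + (-1*34)*(-2 + (-5 - 1*2))²) + 58) = 1/(-34*(1 - 34*(-2 + (-5 - 2))²) + 58) = 1/(-34*(1 - 34*(-2 - 7)²) + 58) = 1/(-34*(1 - 34*(-9)²) + 58) = 1/(-34*(1 - 34*81) + 58) = 1/(-34*(1 - 2754) + 58) = 1/(-34*(-2753) + 58) = 1/(93602 + 58) = 1/93660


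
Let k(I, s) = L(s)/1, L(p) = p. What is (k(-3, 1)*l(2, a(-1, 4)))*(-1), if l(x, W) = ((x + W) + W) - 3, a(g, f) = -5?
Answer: 11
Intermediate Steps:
l(x, W) = -3 + x + 2*W (l(x, W) = ((W + x) + W) - 3 = (x + 2*W) - 3 = -3 + x + 2*W)
k(I, s) = s (k(I, s) = s/1 = s*1 = s)
(k(-3, 1)*l(2, a(-1, 4)))*(-1) = (1*(-3 + 2 + 2*(-5)))*(-1) = (1*(-3 + 2 - 10))*(-1) = (1*(-11))*(-1) = -11*(-1) = 11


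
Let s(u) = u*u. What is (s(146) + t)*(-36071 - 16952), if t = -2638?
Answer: -990363594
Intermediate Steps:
s(u) = u²
(s(146) + t)*(-36071 - 16952) = (146² - 2638)*(-36071 - 16952) = (21316 - 2638)*(-53023) = 18678*(-53023) = -990363594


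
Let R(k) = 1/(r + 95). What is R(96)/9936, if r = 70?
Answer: 1/1639440 ≈ 6.0996e-7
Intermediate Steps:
R(k) = 1/165 (R(k) = 1/(70 + 95) = 1/165)
R(96)/9936 = (1/165)/9936 = (1/165)*(1/9936) = 1/1639440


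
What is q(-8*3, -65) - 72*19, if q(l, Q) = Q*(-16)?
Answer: -328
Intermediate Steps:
q(l, Q) = -16*Q
q(-8*3, -65) - 72*19 = -16*(-65) - 72*19 = 1040 - 1*1368 = 1040 - 1368 = -328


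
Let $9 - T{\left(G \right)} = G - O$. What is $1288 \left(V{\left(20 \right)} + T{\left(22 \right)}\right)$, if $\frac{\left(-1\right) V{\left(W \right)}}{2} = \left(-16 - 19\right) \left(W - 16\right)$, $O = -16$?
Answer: $323288$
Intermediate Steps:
$V{\left(W \right)} = -1120 + 70 W$ ($V{\left(W \right)} = - 2 \left(-16 - 19\right) \left(W - 16\right) = - 2 \left(- 35 \left(-16 + W\right)\right) = - 2 \left(560 - 35 W\right) = -1120 + 70 W$)
$T{\left(G \right)} = -7 - G$ ($T{\left(G \right)} = 9 - \left(G - -16\right) = 9 - \left(G + 16\right) = 9 - \left(16 + G\right) = -7 - G$)
$1288 \left(V{\left(20 \right)} + T{\left(22 \right)}\right) = 1288 \left(\left(-1120 + 70 \cdot 20\right) - 29\right) = 1288 \left(\left(-1120 + 1400\right) - 29\right) = 1288 \left(280 - 29\right) = 1288 \cdot 251 = 323288$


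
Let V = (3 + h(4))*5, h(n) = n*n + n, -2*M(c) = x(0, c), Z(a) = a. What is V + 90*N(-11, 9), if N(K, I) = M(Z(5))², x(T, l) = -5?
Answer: 1355/2 ≈ 677.50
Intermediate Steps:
M(c) = 5/2 (M(c) = -½*(-5) = 5/2)
h(n) = n + n² (h(n) = n² + n = n + n²)
N(K, I) = 25/4 (N(K, I) = (5/2)² = 25/4)
V = 115 (V = (3 + 4*(1 + 4))*5 = (3 + 4*5)*5 = (3 + 20)*5 = 23*5 = 115)
V + 90*N(-11, 9) = 115 + 90*(25/4) = 115 + 1125/2 = 1355/2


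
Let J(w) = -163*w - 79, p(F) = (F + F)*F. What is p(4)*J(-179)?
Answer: 931136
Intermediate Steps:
p(F) = 2*F² (p(F) = (2*F)*F = 2*F²)
J(w) = -79 - 163*w
p(4)*J(-179) = (2*4²)*(-79 - 163*(-179)) = (2*16)*(-79 + 29177) = 32*29098 = 931136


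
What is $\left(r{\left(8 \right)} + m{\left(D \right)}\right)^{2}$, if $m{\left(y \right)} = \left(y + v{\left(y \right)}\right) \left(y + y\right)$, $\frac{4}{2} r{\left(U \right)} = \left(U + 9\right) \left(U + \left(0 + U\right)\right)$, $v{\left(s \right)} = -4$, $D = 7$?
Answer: $31684$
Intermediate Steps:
$r{\left(U \right)} = U \left(9 + U\right)$ ($r{\left(U \right)} = \frac{\left(U + 9\right) \left(U + \left(0 + U\right)\right)}{2} = \frac{\left(9 + U\right) \left(U + U\right)}{2} = \frac{\left(9 + U\right) 2 U}{2} = \frac{2 U \left(9 + U\right)}{2} = U \left(9 + U\right)$)
$m{\left(y \right)} = 2 y \left(-4 + y\right)$ ($m{\left(y \right)} = \left(y - 4\right) \left(y + y\right) = \left(-4 + y\right) 2 y = 2 y \left(-4 + y\right)$)
$\left(r{\left(8 \right)} + m{\left(D \right)}\right)^{2} = \left(8 \left(9 + 8\right) + 2 \cdot 7 \left(-4 + 7\right)\right)^{2} = \left(8 \cdot 17 + 2 \cdot 7 \cdot 3\right)^{2} = \left(136 + 42\right)^{2} = 178^{2} = 31684$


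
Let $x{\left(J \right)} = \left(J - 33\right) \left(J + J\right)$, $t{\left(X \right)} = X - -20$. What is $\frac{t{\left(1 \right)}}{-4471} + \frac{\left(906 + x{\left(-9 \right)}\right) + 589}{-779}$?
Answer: $- \frac{10080580}{3482909} \approx -2.8943$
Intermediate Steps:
$t{\left(X \right)} = 20 + X$ ($t{\left(X \right)} = X + 20 = 20 + X$)
$x{\left(J \right)} = 2 J \left(-33 + J\right)$ ($x{\left(J \right)} = \left(-33 + J\right) 2 J = 2 J \left(-33 + J\right)$)
$\frac{t{\left(1 \right)}}{-4471} + \frac{\left(906 + x{\left(-9 \right)}\right) + 589}{-779} = \frac{20 + 1}{-4471} + \frac{\left(906 + 2 \left(-9\right) \left(-33 - 9\right)\right) + 589}{-779} = 21 \left(- \frac{1}{4471}\right) + \left(\left(906 + 2 \left(-9\right) \left(-42\right)\right) + 589\right) \left(- \frac{1}{779}\right) = - \frac{21}{4471} + \left(\left(906 + 756\right) + 589\right) \left(- \frac{1}{779}\right) = - \frac{21}{4471} + \left(1662 + 589\right) \left(- \frac{1}{779}\right) = - \frac{21}{4471} + 2251 \left(- \frac{1}{779}\right) = - \frac{21}{4471} - \frac{2251}{779} = - \frac{10080580}{3482909}$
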